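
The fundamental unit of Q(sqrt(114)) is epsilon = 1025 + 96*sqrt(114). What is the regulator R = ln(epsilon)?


epsilon = 1025 + 96*sqrt(114)
= 2049.9995
R = ln(2049.9995)
= 7.6256

7.6256


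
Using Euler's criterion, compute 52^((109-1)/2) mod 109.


p = 109 is prime and the exponent is (p-1)/2 = 54, so by Euler's criterion 52^54 = (52/109) = +1 or -1 mod 109.
Compute by square-and-multiply:
  54 = 32 + 16 + 4 + 2 (binary 110110)
  Repeated squaring mod 109: 52^1 = 52, 52^2 = 88, 52^4 = 5, 52^8 = 25, 52^16 = 80, 52^32 = 78
  52^54 = 52^32 * 52^16 * 52^4 * 52^2 = 78 * 80 * 5 * 88 mod 109
    78 * 80 = 6240 = 27 mod 109
    27 * 5 = 135 = 26 mod 109
    26 * 88 = 2288 = 108 mod 109
  52^54 = 108 mod 109
Result 108 = p - 1 = -1 mod 109: 52 is a quadratic non-residue mod 109. As a residue in [0, p-1] the value is 108.
52^54 mod 109 = 108

108


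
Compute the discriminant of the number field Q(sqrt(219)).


For K = Q(sqrt(d)) with d squarefree: disc(K) = d if d = 1 mod 4, and disc(K) = 4d if d = 2 or 3 mod 4.
Here d = 219, and d mod 4 = 3.
d = 3 mod 4, not 1 (O_K = Z[sqrt(d)]), so disc(K) = 4d = 4 * (219) = 876

876


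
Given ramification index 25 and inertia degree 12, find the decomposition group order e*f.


|D_P| = e * f
= 25 * 12
= 300

300


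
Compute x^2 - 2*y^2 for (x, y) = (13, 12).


x^2 - d*y^2
= 13^2 - 2*12^2
= 169 - 288
= -119

-119


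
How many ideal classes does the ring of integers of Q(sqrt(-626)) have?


K = Q(sqrt(-626)). d mod 4 = 2, so D = disc(K) = 4d = -2504
h(K) equals the number of primitive reduced positive-definite forms (a, b, c) = a*x^2 + b*x*y + c*y^2 with b^2 - 4ac = D,
where reduced means |b| <= a <= c, with b >= 0 whenever |b| = a or a = c, and primitive means gcd(a, b, c) = 1.
Reduced forces 3a^2 <= |D| = 2504, so 1 <= a <= 28; b must have the parity of D, and c = (b^2 - D)/(4a) must be an integer >= a.
Enumerate a = 1..28, b in [-a, a]:
  a=1: (1, 0, 626)  [1]
  a=2: (2, 0, 313)  [1]
  a=3: (3, -2, 209), (3, 2, 209)  [2]
  a=4: none
  a=5: (5, -4, 126), (5, 4, 126)  [2]
  a=6: (6, -4, 105), (6, 4, 105)  [2]
  a=7: (7, -4, 90), (7, 4, 90)  [2]
  a=8: none
  a=9: (9, -4, 70), (9, 4, 70)  [2]
  a=10: (10, -4, 63), (10, 4, 63)  [2]
  a=11: (11, -2, 57), (11, 2, 57)  [2]
  a=12..13: none
  a=14: (14, -4, 45), (14, 4, 45)  [2]
  a=15: (15, -14, 45), (15, -4, 42), (15, 4, 42), (15, 14, 45)  [4]
  a=16..17: none
  a=18: (18, -4, 35), (18, 4, 35)  [2]
  a=19: (19, -2, 33), (19, 2, 33)  [2]
  a=20: none
  a=21: (21, -10, 31), (21, -4, 30), (21, 4, 30), (21, 10, 31)  [4]
  a=22: (22, -20, 33), (22, 20, 33)  [2]
  a=23: (23, -16, 30), (23, 16, 30)  [2]
  a=24: none
  a=25: (25, -14, 27), (25, 14, 27)  [2]
  a=26..28: none
Total reduced forms: 1 + 1 + 2 + 2 + 2 + 2 + 2 + 2 + 2 + 2 + 4 + 2 + 2 + 4 + 2 + 2 + 2 = 36
h = 36

36


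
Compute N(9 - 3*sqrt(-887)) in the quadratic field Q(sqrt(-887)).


N(a + b*sqrt(d)) = a^2 - d*b^2
= (9)^2 - (-887)*(-3)^2
= 81 + 7983
= 8064

8064


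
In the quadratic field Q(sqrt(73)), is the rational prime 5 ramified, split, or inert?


K = Q(sqrt(73)). Since d mod 4 = 1, disc(K) = 73.
Check p | disc: 73 mod 5 = 3.
p does not divide disc. Compute Legendre symbol (d/p):
3^((5-1)/2) mod 5 = -1
(d/p) = -1, so p is inert: (p) stays prime with e=1, f=2, g=1.
Therefore p is inert.

inert


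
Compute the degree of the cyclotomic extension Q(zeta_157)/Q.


The degree equals Euler's totient phi(157).
157 = 157
phi(157) = 156

156


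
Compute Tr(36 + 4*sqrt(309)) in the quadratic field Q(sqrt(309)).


Tr(a + b*sqrt(d)) = (a + b*sqrt(d)) + (a - b*sqrt(d)) = 2a
= 2 * (36)
= 72

72


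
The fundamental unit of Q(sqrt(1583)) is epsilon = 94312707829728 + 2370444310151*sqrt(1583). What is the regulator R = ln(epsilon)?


epsilon = 94312707829728 + 2370444310151*sqrt(1583)
= 1.8863e+14
R = ln(1.8863e+14)
= 32.8708

32.8708


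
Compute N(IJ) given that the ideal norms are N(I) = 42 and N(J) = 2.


N(IJ) = N(I) * N(J)
= 42 * 2
= 84

84


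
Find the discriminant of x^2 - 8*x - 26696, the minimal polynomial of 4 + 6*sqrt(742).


The element 4 + 6*sqrt(742) has minimal polynomial:
x^2 - 8*x - 26696
Discriminant = (-8)^2 - 4*(-26696)
= 64 + 106784
= 106848

106848


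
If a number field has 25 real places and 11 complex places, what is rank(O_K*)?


By Dirichlet's unit theorem:
rank = r1 + r2 - 1
= 25 + 11 - 1
= 35

35


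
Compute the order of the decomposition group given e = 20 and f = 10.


|D_P| = e * f
= 20 * 10
= 200

200


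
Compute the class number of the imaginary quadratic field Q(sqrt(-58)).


K = Q(sqrt(-58)). d mod 4 = 2, so D = disc(K) = 4d = -232
h(K) equals the number of primitive reduced positive-definite forms (a, b, c) = a*x^2 + b*x*y + c*y^2 with b^2 - 4ac = D,
where reduced means |b| <= a <= c, with b >= 0 whenever |b| = a or a = c, and primitive means gcd(a, b, c) = 1.
Reduced forces 3a^2 <= |D| = 232, so 1 <= a <= 8; b must have the parity of D, and c = (b^2 - D)/(4a) must be an integer >= a.
Enumerate a = 1..8, b in [-a, a]:
  a=1: (1, 0, 58)  [1]
  a=2: (2, 0, 29)  [1]
  a=3..8: none
Total reduced forms: 1 + 1 = 2
h = 2

2


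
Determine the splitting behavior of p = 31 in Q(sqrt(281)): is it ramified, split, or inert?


K = Q(sqrt(281)). Since d mod 4 = 1, disc(K) = 281.
Check p | disc: 281 mod 31 = 2.
p does not divide disc. Compute Legendre symbol (d/p):
2^((31-1)/2) mod 31 = 1
(d/p) = 1, so p splits: (p) = P*P' with e=1, f=1, g=2.
Therefore p is split.

split


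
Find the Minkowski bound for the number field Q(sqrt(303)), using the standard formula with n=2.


d = 303, d mod 4 = 3, so disc(K) = 4d = 1212; |disc(K)| = 1212
Real quadratic field, so n = 2, s = r2 = 0, r1 = 2
M = (n!/n^n) * (4/pi)^s * sqrt(|disc(K)|) = (2!/2^2) * (4/pi)^0 * sqrt(1212)
= 0.5 * 1.000000 * 34.813790
= 17.4069

17.4069


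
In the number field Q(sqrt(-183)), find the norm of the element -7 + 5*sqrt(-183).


N(a + b*sqrt(d)) = a^2 - d*b^2
= (-7)^2 - (-183)*(5)^2
= 49 + 4575
= 4624

4624


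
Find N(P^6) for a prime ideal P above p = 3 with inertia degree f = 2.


N(P^a) = p^(a*f)
= 3^(6*2)
= 3^12
= 531441

531441


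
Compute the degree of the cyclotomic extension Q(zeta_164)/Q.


The degree equals Euler's totient phi(164).
164 = 2^2 * 41
phi(164) = 80

80


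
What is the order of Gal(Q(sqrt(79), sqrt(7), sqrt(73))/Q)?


The 3 square roots of distinct primes are multiplicatively independent over Q,
so [K:Q] = 2^3 and Gal(K/Q) is isomorphic to (Z/2Z)^3.
|Gal| = 2^3 = 8

8


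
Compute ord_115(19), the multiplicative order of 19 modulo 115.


We want ord_115(19), the smallest k >= 1 with 19^k = 1 mod 115.
n = 115 = 5 * 23, phi(115) = 88; the order divides phi(n).
Divisors of 88: 1, 2, 4, 8, 11, 22, 44, 88
Repeated squaring mod 115: 19^1 = 19, 19^2 = 16, 19^4 = 26, 19^8 = 101, 19^16 = 81, 19^32 = 6, 19^64 = 36
Test divisors in increasing order:
  k=1: 19^1 = 19 mod 115
  k=2: 19^2 = 16 mod 115
  k=4: 19^4 = 26 mod 115
  k=8: 19^8 = 101 mod 115
  k=11: 19^11 = 101 * 16 * 19 = 114 mod 115
  k=22: 19^22 = 81 * 26 * 16 = 1 mod 115  <- first divisor giving 1
Order = 22

22


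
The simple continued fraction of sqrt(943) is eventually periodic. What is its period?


Run the CF algorithm for sqrt(943).
a_0 = floor(sqrt(943)) = 30; set m_0=0, q_0=1.
Recurrence: m' = q*a - m,  q' = (d - m'^2)/q,  a' = floor((a_0 + m')/q').
  step 1: m=30, q=43, a=1
  step 2: m=13, q=18, a=2
  step 3: m=23, q=23, a=2
  step 4: m=23, q=18, a=2
  step 5: m=13, q=43, a=1
  step 6: m=30, q=1, a=60
a_6 = 2*a_0 = 60, so the period closes here.
sqrt(943) = [30; 1, 2, 2, 2, 1, 60]
Period length = 6

6


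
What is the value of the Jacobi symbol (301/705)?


Compute (301/705) via quadratic reciprocity:
  reciprocity: (301/705) -> +(705/301)
  reduce: (103/301)
  reciprocity: (103/301) -> +(301/103)
  reduce: (95/103)
  reciprocity: (95/103) -> -(103/95)
  reduce: (8/95)
  pull out 2: (2/95) = +1  (since 95 mod 8 = 7)
  pull out 2: (2/95) = +1  (since 95 mod 8 = 7)
  pull out 2: (2/95) = +1  (since 95 mod 8 = 7)
  (1/95) = 1
Product of signs = -1

-1


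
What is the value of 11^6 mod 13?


p = 13 is prime and the exponent is (p-1)/2 = 6, so by Euler's criterion 11^6 = (11/13) = +1 or -1 mod 13.
Compute by square-and-multiply:
  6 = 4 + 2 (binary 110)
  Repeated squaring mod 13: 11^1 = 11, 11^2 = 4, 11^4 = 3
  11^6 = 11^4 * 11^2 = 3 * 4 mod 13
    3 * 4 = 12 = 12 mod 13
  11^6 = 12 mod 13
Result 12 = p - 1 = -1 mod 13: 11 is a quadratic non-residue mod 13. As a residue in [0, p-1] the value is 12.
11^6 mod 13 = 12

12


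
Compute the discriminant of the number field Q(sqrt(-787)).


For K = Q(sqrt(d)) with d squarefree: disc(K) = d if d = 1 mod 4, and disc(K) = 4d if d = 2 or 3 mod 4.
Here d = -787, and d mod 4 = 1.
d = 1 mod 4 (O_K = Z[(1+sqrt(d))/2]), so disc(K) = d = -787

-787


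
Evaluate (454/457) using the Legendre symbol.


p = 457 is prime, so compute (454/457) with the reciprocity algorithm (Jacobi-symbol steps: pull out 2s via (2/n), flip via reciprocity, reduce):
  pull out 2: (2/457) = +1  (since 457 mod 8 = 1)
  reciprocity: (227/457) -> +(457/227)
  reduce: (3/227)
  reciprocity: (3/227) -> -(227/3)
  reduce: (2/3)
  pull out 2: (2/3) = -1  (since 3 mod 8 = 3)
  (1/3) = 1
Product of signs = 1
(454/457) = 1

1


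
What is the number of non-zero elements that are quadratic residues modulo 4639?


For prime p, the number of non-zero quadratic residues is (p-1)/2.
= (4639-1)/2
= 2319

2319


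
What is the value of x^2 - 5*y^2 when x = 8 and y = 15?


x^2 - d*y^2
= 8^2 - 5*15^2
= 64 - 1125
= -1061

-1061


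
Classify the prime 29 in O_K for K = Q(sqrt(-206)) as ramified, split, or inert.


K = Q(sqrt(-206)). Since d mod 4 = 2, disc(K) = -824.
Check p | disc: -824 mod 29 = 17.
p does not divide disc. Compute Legendre symbol (d/p):
26^((29-1)/2) mod 29 = -1
(d/p) = -1, so p is inert: (p) stays prime with e=1, f=2, g=1.
Therefore p is inert.

inert


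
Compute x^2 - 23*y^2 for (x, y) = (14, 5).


x^2 - d*y^2
= 14^2 - 23*5^2
= 196 - 575
= -379

-379


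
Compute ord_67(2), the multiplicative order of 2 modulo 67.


We want ord_67(2), the smallest k >= 1 with 2^k = 1 mod 67.
n = 67 = 67, phi(67) = 66; the order divides phi(n).
Divisors of 66: 1, 2, 3, 6, 11, 22, 33, 66
Repeated squaring mod 67: 2^1 = 2, 2^2 = 4, 2^4 = 16, 2^8 = 55, 2^16 = 10, 2^32 = 33, 2^64 = 17
Test divisors in increasing order:
  k=1: 2^1 = 2 mod 67
  k=2: 2^2 = 4 mod 67
  k=3: 2^3 = 4 * 2 = 8 mod 67
  k=6: 2^6 = 16 * 4 = 64 mod 67
  k=11: 2^11 = 55 * 4 * 2 = 38 mod 67
  k=22: 2^22 = 10 * 16 * 4 = 37 mod 67
  k=33: 2^33 = 33 * 2 = 66 mod 67
  k=66: 2^66 = 17 * 4 = 1 mod 67  <- first divisor giving 1
Order = 66

66


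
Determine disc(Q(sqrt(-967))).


For K = Q(sqrt(d)) with d squarefree: disc(K) = d if d = 1 mod 4, and disc(K) = 4d if d = 2 or 3 mod 4.
Here d = -967, and d mod 4 = 1.
d = 1 mod 4 (O_K = Z[(1+sqrt(d))/2]), so disc(K) = d = -967

-967


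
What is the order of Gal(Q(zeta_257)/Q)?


|Gal(Q(zeta_257)/Q)| = phi(257)
= 256

256


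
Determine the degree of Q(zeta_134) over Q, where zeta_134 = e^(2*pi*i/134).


The degree equals Euler's totient phi(134).
134 = 2 * 67
phi(134) = 66

66


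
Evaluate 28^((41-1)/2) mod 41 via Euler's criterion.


p = 41 is prime and the exponent is (p-1)/2 = 20, so by Euler's criterion 28^20 = (28/41) = +1 or -1 mod 41.
Compute by square-and-multiply:
  20 = 16 + 4 (binary 10100)
  Repeated squaring mod 41: 28^1 = 28, 28^2 = 5, 28^4 = 25, 28^8 = 10, 28^16 = 18
  28^20 = 28^16 * 28^4 = 18 * 25 mod 41
    18 * 25 = 450 = 40 mod 41
  28^20 = 40 mod 41
Result 40 = p - 1 = -1 mod 41: 28 is a quadratic non-residue mod 41. As a residue in [0, p-1] the value is 40.
28^20 mod 41 = 40

40


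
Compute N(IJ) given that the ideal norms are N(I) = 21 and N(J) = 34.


N(IJ) = N(I) * N(J)
= 21 * 34
= 714

714


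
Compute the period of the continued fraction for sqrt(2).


Run the CF algorithm for sqrt(2).
a_0 = floor(sqrt(2)) = 1; set m_0=0, q_0=1.
Recurrence: m' = q*a - m,  q' = (d - m'^2)/q,  a' = floor((a_0 + m')/q').
  step 1: m=1, q=1, a=2
a_1 = 2*a_0 = 2, so the period closes here.
sqrt(2) = [1; 2]
Period length = 1

1


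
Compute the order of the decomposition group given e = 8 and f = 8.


|D_P| = e * f
= 8 * 8
= 64

64


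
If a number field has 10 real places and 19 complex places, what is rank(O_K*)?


By Dirichlet's unit theorem:
rank = r1 + r2 - 1
= 10 + 19 - 1
= 28

28


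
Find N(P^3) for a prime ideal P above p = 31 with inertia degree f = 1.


N(P^a) = p^(a*f)
= 31^(3*1)
= 31^3
= 29791

29791


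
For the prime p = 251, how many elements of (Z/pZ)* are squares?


For prime p, the number of non-zero quadratic residues is (p-1)/2.
= (251-1)/2
= 125

125


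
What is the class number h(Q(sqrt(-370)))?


K = Q(sqrt(-370)). d mod 4 = 2, so D = disc(K) = 4d = -1480
h(K) equals the number of primitive reduced positive-definite forms (a, b, c) = a*x^2 + b*x*y + c*y^2 with b^2 - 4ac = D,
where reduced means |b| <= a <= c, with b >= 0 whenever |b| = a or a = c, and primitive means gcd(a, b, c) = 1.
Reduced forces 3a^2 <= |D| = 1480, so 1 <= a <= 22; b must have the parity of D, and c = (b^2 - D)/(4a) must be an integer >= a.
Enumerate a = 1..22, b in [-a, a]:
  a=1: (1, 0, 370)  [1]
  a=2: (2, 0, 185)  [1]
  a=3..4: none
  a=5: (5, 0, 74)  [1]
  a=6: none
  a=7: (7, -2, 53), (7, 2, 53)  [2]
  a=8..9: none
  a=10: (10, 0, 37)  [1]
  a=11: (11, -4, 34), (11, 4, 34)  [2]
  a=12..13: none
  a=14: (14, -12, 29), (14, 12, 29)  [2]
  a=15..16: none
  a=17: (17, -4, 22), (17, 4, 22)  [2]
  a=18..22: none
Total reduced forms: 1 + 1 + 1 + 2 + 1 + 2 + 2 + 2 = 12
h = 12

12


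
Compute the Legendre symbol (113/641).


p = 641 is prime, so compute (113/641) with the reciprocity algorithm (Jacobi-symbol steps: pull out 2s via (2/n), flip via reciprocity, reduce):
  reciprocity: (113/641) -> +(641/113)
  reduce: (76/113)
  pull out 2: (2/113) = +1  (since 113 mod 8 = 1)
  pull out 2: (2/113) = +1  (since 113 mod 8 = 1)
  reciprocity: (19/113) -> +(113/19)
  reduce: (18/19)
  pull out 2: (2/19) = -1  (since 19 mod 8 = 3)
  reciprocity: (9/19) -> +(19/9)
  reduce: (1/9)
  (1/9) = 1
Product of signs = -1
(113/641) = -1

-1


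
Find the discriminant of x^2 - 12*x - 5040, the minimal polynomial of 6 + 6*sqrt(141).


The element 6 + 6*sqrt(141) has minimal polynomial:
x^2 - 12*x - 5040
Discriminant = (-12)^2 - 4*(-5040)
= 144 + 20160
= 20304

20304


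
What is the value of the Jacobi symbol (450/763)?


Compute (450/763) via quadratic reciprocity:
  pull out 2: (2/763) = -1  (since 763 mod 8 = 3)
  reciprocity: (225/763) -> +(763/225)
  reduce: (88/225)
  pull out 2: (2/225) = +1  (since 225 mod 8 = 1)
  pull out 2: (2/225) = +1  (since 225 mod 8 = 1)
  pull out 2: (2/225) = +1  (since 225 mod 8 = 1)
  reciprocity: (11/225) -> +(225/11)
  reduce: (5/11)
  reciprocity: (5/11) -> +(11/5)
  reduce: (1/5)
  (1/5) = 1
Product of signs = -1

-1


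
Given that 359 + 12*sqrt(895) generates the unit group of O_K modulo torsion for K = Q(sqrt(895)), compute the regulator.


epsilon = 359 + 12*sqrt(895)
= 717.9986
R = ln(717.9986)
= 6.5765

6.5765


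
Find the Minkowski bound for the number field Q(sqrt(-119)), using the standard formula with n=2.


d = -119, d mod 4 = 1, so disc(K) = d = -119; |disc(K)| = 119
Imaginary quadratic field, so n = 2, s = r2 = 1, r1 = 0
M = (n!/n^n) * (4/pi)^s * sqrt(|disc(K)|) = (2!/2^2) * (4/pi)^1 * sqrt(119)
= 0.5 * 1.273240 * 10.908712
= 6.9447

6.9447


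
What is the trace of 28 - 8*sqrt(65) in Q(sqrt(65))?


Tr(a + b*sqrt(d)) = (a + b*sqrt(d)) + (a - b*sqrt(d)) = 2a
= 2 * (28)
= 56

56


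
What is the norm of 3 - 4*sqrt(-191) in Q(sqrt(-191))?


N(a + b*sqrt(d)) = a^2 - d*b^2
= (3)^2 - (-191)*(-4)^2
= 9 + 3056
= 3065

3065


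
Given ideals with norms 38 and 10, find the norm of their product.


N(IJ) = N(I) * N(J)
= 38 * 10
= 380

380


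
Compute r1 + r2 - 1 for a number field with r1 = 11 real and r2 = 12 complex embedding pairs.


By Dirichlet's unit theorem:
rank = r1 + r2 - 1
= 11 + 12 - 1
= 22

22


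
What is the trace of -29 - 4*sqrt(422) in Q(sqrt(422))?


Tr(a + b*sqrt(d)) = (a + b*sqrt(d)) + (a - b*sqrt(d)) = 2a
= 2 * (-29)
= -58

-58


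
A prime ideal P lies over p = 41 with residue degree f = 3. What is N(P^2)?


N(P^a) = p^(a*f)
= 41^(2*3)
= 41^6
= 4750104241

4750104241


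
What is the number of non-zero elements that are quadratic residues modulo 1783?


For prime p, the number of non-zero quadratic residues is (p-1)/2.
= (1783-1)/2
= 891

891


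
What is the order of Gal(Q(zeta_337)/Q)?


|Gal(Q(zeta_337)/Q)| = phi(337)
= 336

336


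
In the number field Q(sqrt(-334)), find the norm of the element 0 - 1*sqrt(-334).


N(a + b*sqrt(d)) = a^2 - d*b^2
= (0)^2 - (-334)*(-1)^2
= 0 + 334
= 334

334


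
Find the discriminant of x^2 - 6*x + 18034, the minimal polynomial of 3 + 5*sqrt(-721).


The element 3 + 5*sqrt(-721) has minimal polynomial:
x^2 - 6*x + 18034
Discriminant = (-6)^2 - 4*(18034)
= 36 - 72136
= -72100

-72100


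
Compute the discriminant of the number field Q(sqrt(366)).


For K = Q(sqrt(d)) with d squarefree: disc(K) = d if d = 1 mod 4, and disc(K) = 4d if d = 2 or 3 mod 4.
Here d = 366, and d mod 4 = 2.
d = 2 mod 4, not 1 (O_K = Z[sqrt(d)]), so disc(K) = 4d = 4 * (366) = 1464

1464


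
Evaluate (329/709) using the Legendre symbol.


p = 709 is prime, so compute (329/709) with the reciprocity algorithm (Jacobi-symbol steps: pull out 2s via (2/n), flip via reciprocity, reduce):
  reciprocity: (329/709) -> +(709/329)
  reduce: (51/329)
  reciprocity: (51/329) -> +(329/51)
  reduce: (23/51)
  reciprocity: (23/51) -> -(51/23)
  reduce: (5/23)
  reciprocity: (5/23) -> +(23/5)
  reduce: (3/5)
  reciprocity: (3/5) -> +(5/3)
  reduce: (2/3)
  pull out 2: (2/3) = -1  (since 3 mod 8 = 3)
  (1/3) = 1
Product of signs = 1
(329/709) = 1

1


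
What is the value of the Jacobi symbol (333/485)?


Compute (333/485) via quadratic reciprocity:
  reciprocity: (333/485) -> +(485/333)
  reduce: (152/333)
  pull out 2: (2/333) = -1  (since 333 mod 8 = 5)
  pull out 2: (2/333) = -1  (since 333 mod 8 = 5)
  pull out 2: (2/333) = -1  (since 333 mod 8 = 5)
  reciprocity: (19/333) -> +(333/19)
  reduce: (10/19)
  pull out 2: (2/19) = -1  (since 19 mod 8 = 3)
  reciprocity: (5/19) -> +(19/5)
  reduce: (4/5)
  pull out 2: (2/5) = -1  (since 5 mod 8 = 5)
  pull out 2: (2/5) = -1  (since 5 mod 8 = 5)
  (1/5) = 1
Product of signs = 1

1


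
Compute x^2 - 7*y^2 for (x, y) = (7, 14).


x^2 - d*y^2
= 7^2 - 7*14^2
= 49 - 1372
= -1323

-1323


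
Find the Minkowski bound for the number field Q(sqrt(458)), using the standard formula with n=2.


d = 458, d mod 4 = 2, so disc(K) = 4d = 1832; |disc(K)| = 1832
Real quadratic field, so n = 2, s = r2 = 0, r1 = 2
M = (n!/n^n) * (4/pi)^s * sqrt(|disc(K)|) = (2!/2^2) * (4/pi)^0 * sqrt(1832)
= 0.5 * 1.000000 * 42.801869
= 21.4009

21.4009


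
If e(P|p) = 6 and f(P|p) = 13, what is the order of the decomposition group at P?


|D_P| = e * f
= 6 * 13
= 78

78


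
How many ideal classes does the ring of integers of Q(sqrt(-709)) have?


K = Q(sqrt(-709)). d mod 4 = 3, so D = disc(K) = 4d = -2836
h(K) equals the number of primitive reduced positive-definite forms (a, b, c) = a*x^2 + b*x*y + c*y^2 with b^2 - 4ac = D,
where reduced means |b| <= a <= c, with b >= 0 whenever |b| = a or a = c, and primitive means gcd(a, b, c) = 1.
Reduced forces 3a^2 <= |D| = 2836, so 1 <= a <= 30; b must have the parity of D, and c = (b^2 - D)/(4a) must be an integer >= a.
Enumerate a = 1..30, b in [-a, a]:
  a=1: (1, 0, 709)  [1]
  a=2: (2, 2, 355)  [1]
  a=3..4: none
  a=5: (5, -2, 142), (5, 2, 142)  [2]
  a=6..9: none
  a=10: (10, -2, 71), (10, 2, 71)  [2]
  a=11..22: none
  a=23: (23, -4, 31), (23, 4, 31)  [2]
  a=24: none
  a=25: (25, -8, 29), (25, 8, 29)  [2]
  a=26..30: none
Total reduced forms: 1 + 1 + 2 + 2 + 2 + 2 = 10
h = 10

10


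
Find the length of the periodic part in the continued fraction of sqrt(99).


Run the CF algorithm for sqrt(99).
a_0 = floor(sqrt(99)) = 9; set m_0=0, q_0=1.
Recurrence: m' = q*a - m,  q' = (d - m'^2)/q,  a' = floor((a_0 + m')/q').
  step 1: m=9, q=18, a=1
  step 2: m=9, q=1, a=18
a_2 = 2*a_0 = 18, so the period closes here.
sqrt(99) = [9; 1, 18]
Period length = 2

2


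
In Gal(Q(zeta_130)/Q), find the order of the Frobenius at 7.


The Frobenius at p in Gal(Q(zeta_n)/Q) = (Z/nZ)* is the class of p, so its order is ord_130(7), the smallest k >= 1 with 7^k = 1 mod 130.
n = 130 = 2 * 5 * 13, phi(130) = 48; the order divides phi(n).
Divisors of 48: 1, 2, 3, 4, 6, 8, 12, 16, 24, 48
Repeated squaring mod 130: 7^1 = 7, 7^2 = 49, 7^4 = 61, 7^8 = 81, 7^16 = 61, 7^32 = 81
Test divisors in increasing order:
  k=1: 7^1 = 7 mod 130
  k=2: 7^2 = 49 mod 130
  k=3: 7^3 = 49 * 7 = 83 mod 130
  k=4: 7^4 = 61 mod 130
  k=6: 7^6 = 61 * 49 = 129 mod 130
  k=8: 7^8 = 81 mod 130
  k=12: 7^12 = 81 * 61 = 1 mod 130  <- first divisor giving 1
Order = 12

12


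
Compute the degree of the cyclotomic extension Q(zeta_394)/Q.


The degree equals Euler's totient phi(394).
394 = 2 * 197
phi(394) = 196

196


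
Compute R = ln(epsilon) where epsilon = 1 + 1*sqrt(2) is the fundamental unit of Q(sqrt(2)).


epsilon = 1 + 1*sqrt(2)
= 2.4142
R = ln(2.4142)
= 0.8814

0.8814


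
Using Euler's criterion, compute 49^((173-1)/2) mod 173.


p = 173 is prime and the exponent is (p-1)/2 = 86, so by Euler's criterion 49^86 = (49/173) = +1 or -1 mod 173.
Compute by square-and-multiply:
  86 = 64 + 16 + 4 + 2 (binary 1010110)
  Repeated squaring mod 173: 49^1 = 49, 49^2 = 152, 49^4 = 95, 49^8 = 29, 49^16 = 149, 49^32 = 57, 49^64 = 135
  49^86 = 49^64 * 49^16 * 49^4 * 49^2 = 135 * 149 * 95 * 152 mod 173
    135 * 149 = 20115 = 47 mod 173
    47 * 95 = 4465 = 140 mod 173
    140 * 152 = 21280 = 1 mod 173
  49^86 = 1 mod 173
Result 1: 49 is a quadratic residue mod 173.
49^86 mod 173 = 1

1


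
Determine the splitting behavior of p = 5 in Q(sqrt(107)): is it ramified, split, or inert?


K = Q(sqrt(107)). Since d mod 4 = 3, disc(K) = 428.
Check p | disc: 428 mod 5 = 3.
p does not divide disc. Compute Legendre symbol (d/p):
2^((5-1)/2) mod 5 = -1
(d/p) = -1, so p is inert: (p) stays prime with e=1, f=2, g=1.
Therefore p is inert.

inert


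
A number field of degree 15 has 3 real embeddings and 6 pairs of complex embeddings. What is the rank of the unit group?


By Dirichlet's unit theorem:
rank = r1 + r2 - 1
= 3 + 6 - 1
= 8

8


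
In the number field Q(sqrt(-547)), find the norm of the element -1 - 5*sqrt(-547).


N(a + b*sqrt(d)) = a^2 - d*b^2
= (-1)^2 - (-547)*(-5)^2
= 1 + 13675
= 13676

13676


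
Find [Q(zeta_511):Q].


The degree equals Euler's totient phi(511).
511 = 7 * 73
phi(511) = 432

432


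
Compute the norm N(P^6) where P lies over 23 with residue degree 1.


N(P^a) = p^(a*f)
= 23^(6*1)
= 23^6
= 148035889

148035889


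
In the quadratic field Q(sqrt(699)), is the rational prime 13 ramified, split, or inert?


K = Q(sqrt(699)). Since d mod 4 = 3, disc(K) = 2796.
Check p | disc: 2796 mod 13 = 1.
p does not divide disc. Compute Legendre symbol (d/p):
10^((13-1)/2) mod 13 = 1
(d/p) = 1, so p splits: (p) = P*P' with e=1, f=1, g=2.
Therefore p is split.

split


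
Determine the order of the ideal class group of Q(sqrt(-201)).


K = Q(sqrt(-201)). d mod 4 = 3, so D = disc(K) = 4d = -804
h(K) equals the number of primitive reduced positive-definite forms (a, b, c) = a*x^2 + b*x*y + c*y^2 with b^2 - 4ac = D,
where reduced means |b| <= a <= c, with b >= 0 whenever |b| = a or a = c, and primitive means gcd(a, b, c) = 1.
Reduced forces 3a^2 <= |D| = 804, so 1 <= a <= 16; b must have the parity of D, and c = (b^2 - D)/(4a) must be an integer >= a.
Enumerate a = 1..16, b in [-a, a]:
  a=1: (1, 0, 201)  [1]
  a=2: (2, 2, 101)  [1]
  a=3: (3, 0, 67)  [1]
  a=4: none
  a=5: (5, -4, 41), (5, 4, 41)  [2]
  a=6: (6, 6, 35)  [1]
  a=7: (7, -6, 30), (7, 6, 30)  [2]
  a=8..9: none
  a=10: (10, -6, 21), (10, 6, 21)  [2]
  a=11..13: none
  a=14: (14, -6, 15), (14, 6, 15)  [2]
  a=15..16: none
Total reduced forms: 1 + 1 + 1 + 2 + 1 + 2 + 2 + 2 = 12
h = 12

12


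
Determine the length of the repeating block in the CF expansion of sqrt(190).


Run the CF algorithm for sqrt(190).
a_0 = floor(sqrt(190)) = 13; set m_0=0, q_0=1.
Recurrence: m' = q*a - m,  q' = (d - m'^2)/q,  a' = floor((a_0 + m')/q').
  step 1: m=13, q=21, a=1
  step 2: m=8, q=6, a=3
  step 3: m=10, q=15, a=1
  step 4: m=5, q=11, a=1
  step 5: m=6, q=14, a=1
  step 6: m=8, q=9, a=2
  step 7: m=10, q=10, a=2
  step 8: m=10, q=9, a=2
  step 9: m=8, q=14, a=1
  step 10: m=6, q=11, a=1
  step 11: m=5, q=15, a=1
  step 12: m=10, q=6, a=3
  step 13: m=8, q=21, a=1
  step 14: m=13, q=1, a=26
a_14 = 2*a_0 = 26, so the period closes here.
sqrt(190) = [13; 1, 3, 1, 1, 1, 2, 2, 2, 1, 1, 1, 3, 1, 26]
Period length = 14

14


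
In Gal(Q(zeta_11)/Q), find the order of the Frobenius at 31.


The Frobenius at p in Gal(Q(zeta_n)/Q) = (Z/nZ)* is the class of p, so its order is ord_11(31), the smallest k >= 1 with 31^k = 1 mod 11.
n = 11 = 11, phi(11) = 10; the order divides phi(n).
Divisors of 10: 1, 2, 5, 10
Repeated squaring mod 11: 31^1 = 9, 31^2 = 4, 31^4 = 5, 31^8 = 3
Test divisors in increasing order:
  k=1: 31^1 = 9 mod 11
  k=2: 31^2 = 4 mod 11
  k=5: 31^5 = 5 * 9 = 1 mod 11  <- first divisor giving 1
Order = 5

5


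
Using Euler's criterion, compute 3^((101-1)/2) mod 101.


p = 101 is prime and the exponent is (p-1)/2 = 50, so by Euler's criterion 3^50 = (3/101) = +1 or -1 mod 101.
Compute by square-and-multiply:
  50 = 32 + 16 + 2 (binary 110010)
  Repeated squaring mod 101: 3^1 = 3, 3^2 = 9, 3^4 = 81, 3^8 = 97, 3^16 = 16, 3^32 = 54
  3^50 = 3^32 * 3^16 * 3^2 = 54 * 16 * 9 mod 101
    54 * 16 = 864 = 56 mod 101
    56 * 9 = 504 = 100 mod 101
  3^50 = 100 mod 101
Result 100 = p - 1 = -1 mod 101: 3 is a quadratic non-residue mod 101. As a residue in [0, p-1] the value is 100.
3^50 mod 101 = 100

100


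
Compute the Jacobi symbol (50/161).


Compute (50/161) via quadratic reciprocity:
  pull out 2: (2/161) = +1  (since 161 mod 8 = 1)
  reciprocity: (25/161) -> +(161/25)
  reduce: (11/25)
  reciprocity: (11/25) -> +(25/11)
  reduce: (3/11)
  reciprocity: (3/11) -> -(11/3)
  reduce: (2/3)
  pull out 2: (2/3) = -1  (since 3 mod 8 = 3)
  (1/3) = 1
Product of signs = 1

1


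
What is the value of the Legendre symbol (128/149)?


p = 149 is prime, so compute (128/149) with the reciprocity algorithm (Jacobi-symbol steps: pull out 2s via (2/n), flip via reciprocity, reduce):
  pull out 2: (2/149) = -1  (since 149 mod 8 = 5)
  pull out 2: (2/149) = -1  (since 149 mod 8 = 5)
  pull out 2: (2/149) = -1  (since 149 mod 8 = 5)
  pull out 2: (2/149) = -1  (since 149 mod 8 = 5)
  pull out 2: (2/149) = -1  (since 149 mod 8 = 5)
  pull out 2: (2/149) = -1  (since 149 mod 8 = 5)
  pull out 2: (2/149) = -1  (since 149 mod 8 = 5)
  (1/149) = 1
Product of signs = -1
(128/149) = -1

-1


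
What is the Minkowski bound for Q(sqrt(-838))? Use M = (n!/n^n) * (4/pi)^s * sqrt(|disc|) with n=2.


d = -838, d mod 4 = 2, so disc(K) = 4d = -3352; |disc(K)| = 3352
Imaginary quadratic field, so n = 2, s = r2 = 1, r1 = 0
M = (n!/n^n) * (4/pi)^s * sqrt(|disc(K)|) = (2!/2^2) * (4/pi)^1 * sqrt(3352)
= 0.5 * 1.273240 * 57.896459
= 36.8580

36.8580


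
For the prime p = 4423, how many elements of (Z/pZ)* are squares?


For prime p, the number of non-zero quadratic residues is (p-1)/2.
= (4423-1)/2
= 2211

2211


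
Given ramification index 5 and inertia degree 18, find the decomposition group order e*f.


|D_P| = e * f
= 5 * 18
= 90

90


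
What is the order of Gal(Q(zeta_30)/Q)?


|Gal(Q(zeta_30)/Q)| = phi(30)
= 8

8


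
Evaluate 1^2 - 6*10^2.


x^2 - d*y^2
= 1^2 - 6*10^2
= 1 - 600
= -599

-599


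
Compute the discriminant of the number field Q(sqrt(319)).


For K = Q(sqrt(d)) with d squarefree: disc(K) = d if d = 1 mod 4, and disc(K) = 4d if d = 2 or 3 mod 4.
Here d = 319, and d mod 4 = 3.
d = 3 mod 4, not 1 (O_K = Z[sqrt(d)]), so disc(K) = 4d = 4 * (319) = 1276

1276


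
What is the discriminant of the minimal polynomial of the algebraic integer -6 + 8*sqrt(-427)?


The element -6 + 8*sqrt(-427) has minimal polynomial:
x^2 + 12*x + 27364
Discriminant = (12)^2 - 4*(27364)
= 144 - 109456
= -109312

-109312


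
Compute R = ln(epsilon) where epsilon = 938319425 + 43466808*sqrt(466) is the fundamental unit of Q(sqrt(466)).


epsilon = 938319425 + 43466808*sqrt(466)
= 1.8766e+09
R = ln(1.8766e+09)
= 21.3527

21.3527


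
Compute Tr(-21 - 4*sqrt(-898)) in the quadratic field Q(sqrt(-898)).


Tr(a + b*sqrt(d)) = (a + b*sqrt(d)) + (a - b*sqrt(d)) = 2a
= 2 * (-21)
= -42

-42


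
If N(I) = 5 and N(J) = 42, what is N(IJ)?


N(IJ) = N(I) * N(J)
= 5 * 42
= 210

210


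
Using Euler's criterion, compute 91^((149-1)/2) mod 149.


p = 149 is prime and the exponent is (p-1)/2 = 74, so by Euler's criterion 91^74 = (91/149) = +1 or -1 mod 149.
Compute by square-and-multiply:
  74 = 64 + 8 + 2 (binary 1001010)
  Repeated squaring mod 149: 91^1 = 91, 91^2 = 86, 91^4 = 95, 91^8 = 85, 91^16 = 73, 91^32 = 114, 91^64 = 33
  91^74 = 91^64 * 91^8 * 91^2 = 33 * 85 * 86 mod 149
    33 * 85 = 2805 = 123 mod 149
    123 * 86 = 10578 = 148 mod 149
  91^74 = 148 mod 149
Result 148 = p - 1 = -1 mod 149: 91 is a quadratic non-residue mod 149. As a residue in [0, p-1] the value is 148.
91^74 mod 149 = 148

148


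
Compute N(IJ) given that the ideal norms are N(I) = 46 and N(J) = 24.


N(IJ) = N(I) * N(J)
= 46 * 24
= 1104

1104


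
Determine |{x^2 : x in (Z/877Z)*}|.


For prime p, the number of non-zero quadratic residues is (p-1)/2.
= (877-1)/2
= 438

438


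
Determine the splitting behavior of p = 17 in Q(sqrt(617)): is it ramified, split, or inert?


K = Q(sqrt(617)). Since d mod 4 = 1, disc(K) = 617.
Check p | disc: 617 mod 17 = 5.
p does not divide disc. Compute Legendre symbol (d/p):
5^((17-1)/2) mod 17 = -1
(d/p) = -1, so p is inert: (p) stays prime with e=1, f=2, g=1.
Therefore p is inert.

inert


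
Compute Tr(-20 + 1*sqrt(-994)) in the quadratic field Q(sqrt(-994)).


Tr(a + b*sqrt(d)) = (a + b*sqrt(d)) + (a - b*sqrt(d)) = 2a
= 2 * (-20)
= -40

-40


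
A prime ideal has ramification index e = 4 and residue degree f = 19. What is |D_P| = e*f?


|D_P| = e * f
= 4 * 19
= 76

76


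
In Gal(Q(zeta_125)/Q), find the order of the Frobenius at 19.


The Frobenius at p in Gal(Q(zeta_n)/Q) = (Z/nZ)* is the class of p, so its order is ord_125(19), the smallest k >= 1 with 19^k = 1 mod 125.
n = 125 = 5^3, phi(125) = 100; the order divides phi(n).
Divisors of 100: 1, 2, 4, 5, 10, 20, 25, 50, 100
Repeated squaring mod 125: 19^1 = 19, 19^2 = 111, 19^4 = 71, 19^8 = 41, 19^16 = 56, 19^32 = 11, 19^64 = 121
Test divisors in increasing order:
  k=1: 19^1 = 19 mod 125
  k=2: 19^2 = 111 mod 125
  k=4: 19^4 = 71 mod 125
  k=5: 19^5 = 71 * 19 = 99 mod 125
  k=10: 19^10 = 41 * 111 = 51 mod 125
  k=20: 19^20 = 56 * 71 = 101 mod 125
  k=25: 19^25 = 56 * 41 * 19 = 124 mod 125
  k=50: 19^50 = 11 * 56 * 111 = 1 mod 125  <- first divisor giving 1
Order = 50

50


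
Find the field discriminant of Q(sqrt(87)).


For K = Q(sqrt(d)) with d squarefree: disc(K) = d if d = 1 mod 4, and disc(K) = 4d if d = 2 or 3 mod 4.
Here d = 87, and d mod 4 = 3.
d = 3 mod 4, not 1 (O_K = Z[sqrt(d)]), so disc(K) = 4d = 4 * (87) = 348

348


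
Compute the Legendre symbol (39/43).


p = 43 is prime, so compute (39/43) with the reciprocity algorithm (Jacobi-symbol steps: pull out 2s via (2/n), flip via reciprocity, reduce):
  reciprocity: (39/43) -> -(43/39)
  reduce: (4/39)
  pull out 2: (2/39) = +1  (since 39 mod 8 = 7)
  pull out 2: (2/39) = +1  (since 39 mod 8 = 7)
  (1/39) = 1
Product of signs = -1
(39/43) = -1

-1


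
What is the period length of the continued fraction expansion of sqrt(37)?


Run the CF algorithm for sqrt(37).
a_0 = floor(sqrt(37)) = 6; set m_0=0, q_0=1.
Recurrence: m' = q*a - m,  q' = (d - m'^2)/q,  a' = floor((a_0 + m')/q').
  step 1: m=6, q=1, a=12
a_1 = 2*a_0 = 12, so the period closes here.
sqrt(37) = [6; 12]
Period length = 1

1


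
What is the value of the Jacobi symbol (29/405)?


Compute (29/405) via quadratic reciprocity:
  reciprocity: (29/405) -> +(405/29)
  reduce: (28/29)
  pull out 2: (2/29) = -1  (since 29 mod 8 = 5)
  pull out 2: (2/29) = -1  (since 29 mod 8 = 5)
  reciprocity: (7/29) -> +(29/7)
  reduce: (1/7)
  (1/7) = 1
Product of signs = 1

1


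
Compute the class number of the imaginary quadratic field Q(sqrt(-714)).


K = Q(sqrt(-714)). d mod 4 = 2, so D = disc(K) = 4d = -2856
h(K) equals the number of primitive reduced positive-definite forms (a, b, c) = a*x^2 + b*x*y + c*y^2 with b^2 - 4ac = D,
where reduced means |b| <= a <= c, with b >= 0 whenever |b| = a or a = c, and primitive means gcd(a, b, c) = 1.
Reduced forces 3a^2 <= |D| = 2856, so 1 <= a <= 30; b must have the parity of D, and c = (b^2 - D)/(4a) must be an integer >= a.
Enumerate a = 1..30, b in [-a, a]:
  a=1: (1, 0, 714)  [1]
  a=2: (2, 0, 357)  [1]
  a=3: (3, 0, 238)  [1]
  a=4: none
  a=5: (5, -2, 143), (5, 2, 143)  [2]
  a=6: (6, 0, 119)  [1]
  a=7: (7, 0, 102)  [1]
  a=8..9: none
  a=10: (10, -8, 73), (10, 8, 73)  [2]
  a=11: (11, -2, 65), (11, 2, 65)  [2]
  a=12: none
  a=13: (13, -2, 55), (13, 2, 55)  [2]
  a=14: (14, 0, 51)  [1]
  a=15: (15, -12, 50), (15, 12, 50)  [2]
  a=16: none
  a=17: (17, 0, 42)  [1]
  a=18..20: none
  a=21: (21, 0, 34)  [1]
  a=22: (22, -20, 37), (22, 20, 37)  [2]
  a=23..24: none
  a=25: (25, -12, 30), (25, 12, 30)  [2]
  a=26: (26, -24, 33), (26, 24, 33)  [2]
  a=27..30: none
Total reduced forms: 1 + 1 + 1 + 2 + 1 + 1 + 2 + 2 + 2 + 1 + 2 + 1 + 1 + 2 + 2 + 2 = 24
h = 24

24


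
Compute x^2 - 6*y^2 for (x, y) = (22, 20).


x^2 - d*y^2
= 22^2 - 6*20^2
= 484 - 2400
= -1916

-1916


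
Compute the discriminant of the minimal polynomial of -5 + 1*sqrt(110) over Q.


The element -5 + 1*sqrt(110) has minimal polynomial:
x^2 + 10*x - 85
Discriminant = (10)^2 - 4*(-85)
= 100 + 340
= 440

440


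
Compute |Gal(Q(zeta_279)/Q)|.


|Gal(Q(zeta_279)/Q)| = phi(279)
= 180

180


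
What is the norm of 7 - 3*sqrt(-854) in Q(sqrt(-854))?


N(a + b*sqrt(d)) = a^2 - d*b^2
= (7)^2 - (-854)*(-3)^2
= 49 + 7686
= 7735

7735


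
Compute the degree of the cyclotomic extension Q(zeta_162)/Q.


The degree equals Euler's totient phi(162).
162 = 2 * 3^4
phi(162) = 54

54


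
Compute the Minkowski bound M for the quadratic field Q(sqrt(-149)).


d = -149, d mod 4 = 3, so disc(K) = 4d = -596; |disc(K)| = 596
Imaginary quadratic field, so n = 2, s = r2 = 1, r1 = 0
M = (n!/n^n) * (4/pi)^s * sqrt(|disc(K)|) = (2!/2^2) * (4/pi)^1 * sqrt(596)
= 0.5 * 1.273240 * 24.413111
= 15.5419

15.5419


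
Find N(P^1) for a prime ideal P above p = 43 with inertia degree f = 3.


N(P^a) = p^(a*f)
= 43^(1*3)
= 43^3
= 79507

79507


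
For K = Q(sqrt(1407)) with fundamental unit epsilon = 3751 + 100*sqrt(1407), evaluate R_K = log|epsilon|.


epsilon = 3751 + 100*sqrt(1407)
= 7501.9999
R = ln(7501.9999)
= 8.9229

8.9229


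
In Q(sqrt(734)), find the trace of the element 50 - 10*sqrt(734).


Tr(a + b*sqrt(d)) = (a + b*sqrt(d)) + (a - b*sqrt(d)) = 2a
= 2 * (50)
= 100

100


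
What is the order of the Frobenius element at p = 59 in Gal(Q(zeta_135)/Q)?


The Frobenius at p in Gal(Q(zeta_n)/Q) = (Z/nZ)* is the class of p, so its order is ord_135(59), the smallest k >= 1 with 59^k = 1 mod 135.
n = 135 = 3^3 * 5, phi(135) = 72; the order divides phi(n).
Divisors of 72: 1, 2, 3, 4, 6, 8, 9, 12, 18, 24, 36, 72
Repeated squaring mod 135: 59^1 = 59, 59^2 = 106, 59^4 = 31, 59^8 = 16, 59^16 = 121, 59^32 = 61, 59^64 = 76
Test divisors in increasing order:
  k=1: 59^1 = 59 mod 135
  k=2: 59^2 = 106 mod 135
  k=3: 59^3 = 106 * 59 = 44 mod 135
  k=4: 59^4 = 31 mod 135
  k=6: 59^6 = 31 * 106 = 46 mod 135
  k=8: 59^8 = 16 mod 135
  k=9: 59^9 = 16 * 59 = 134 mod 135
  k=12: 59^12 = 16 * 31 = 91 mod 135
  k=18: 59^18 = 121 * 106 = 1 mod 135  <- first divisor giving 1
Order = 18

18


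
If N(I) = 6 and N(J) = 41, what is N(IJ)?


N(IJ) = N(I) * N(J)
= 6 * 41
= 246

246


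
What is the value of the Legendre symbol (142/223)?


p = 223 is prime, so compute (142/223) with the reciprocity algorithm (Jacobi-symbol steps: pull out 2s via (2/n), flip via reciprocity, reduce):
  pull out 2: (2/223) = +1  (since 223 mod 8 = 7)
  reciprocity: (71/223) -> -(223/71)
  reduce: (10/71)
  pull out 2: (2/71) = +1  (since 71 mod 8 = 7)
  reciprocity: (5/71) -> +(71/5)
  reduce: (1/5)
  (1/5) = 1
Product of signs = -1
(142/223) = -1

-1


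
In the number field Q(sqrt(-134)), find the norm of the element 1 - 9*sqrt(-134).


N(a + b*sqrt(d)) = a^2 - d*b^2
= (1)^2 - (-134)*(-9)^2
= 1 + 10854
= 10855

10855


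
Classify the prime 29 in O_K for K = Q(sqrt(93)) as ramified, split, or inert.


K = Q(sqrt(93)). Since d mod 4 = 1, disc(K) = 93.
Check p | disc: 93 mod 29 = 6.
p does not divide disc. Compute Legendre symbol (d/p):
6^((29-1)/2) mod 29 = 1
(d/p) = 1, so p splits: (p) = P*P' with e=1, f=1, g=2.
Therefore p is split.

split


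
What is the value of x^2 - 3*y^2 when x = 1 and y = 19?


x^2 - d*y^2
= 1^2 - 3*19^2
= 1 - 1083
= -1082

-1082


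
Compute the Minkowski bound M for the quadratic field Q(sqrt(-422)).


d = -422, d mod 4 = 2, so disc(K) = 4d = -1688; |disc(K)| = 1688
Imaginary quadratic field, so n = 2, s = r2 = 1, r1 = 0
M = (n!/n^n) * (4/pi)^s * sqrt(|disc(K)|) = (2!/2^2) * (4/pi)^1 * sqrt(1688)
= 0.5 * 1.273240 * 41.085277
= 26.1557

26.1557


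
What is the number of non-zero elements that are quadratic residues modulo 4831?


For prime p, the number of non-zero quadratic residues is (p-1)/2.
= (4831-1)/2
= 2415

2415


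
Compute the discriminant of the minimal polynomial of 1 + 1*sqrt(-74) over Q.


The element 1 + 1*sqrt(-74) has minimal polynomial:
x^2 - 2*x + 75
Discriminant = (-2)^2 - 4*(75)
= 4 - 300
= -296

-296


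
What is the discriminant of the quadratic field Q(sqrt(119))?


For K = Q(sqrt(d)) with d squarefree: disc(K) = d if d = 1 mod 4, and disc(K) = 4d if d = 2 or 3 mod 4.
Here d = 119, and d mod 4 = 3.
d = 3 mod 4, not 1 (O_K = Z[sqrt(d)]), so disc(K) = 4d = 4 * (119) = 476

476


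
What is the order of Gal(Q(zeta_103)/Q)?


|Gal(Q(zeta_103)/Q)| = phi(103)
= 102

102


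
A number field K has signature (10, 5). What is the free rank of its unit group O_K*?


By Dirichlet's unit theorem:
rank = r1 + r2 - 1
= 10 + 5 - 1
= 14

14


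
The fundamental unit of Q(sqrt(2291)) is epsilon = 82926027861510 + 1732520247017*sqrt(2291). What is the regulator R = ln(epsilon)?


epsilon = 82926027861510 + 1732520247017*sqrt(2291)
= 1.6585e+14
R = ln(1.6585e+14)
= 32.7421

32.7421


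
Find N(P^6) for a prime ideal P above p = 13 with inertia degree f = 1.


N(P^a) = p^(a*f)
= 13^(6*1)
= 13^6
= 4826809

4826809


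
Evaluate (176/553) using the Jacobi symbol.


Compute (176/553) via quadratic reciprocity:
  pull out 2: (2/553) = +1  (since 553 mod 8 = 1)
  pull out 2: (2/553) = +1  (since 553 mod 8 = 1)
  pull out 2: (2/553) = +1  (since 553 mod 8 = 1)
  pull out 2: (2/553) = +1  (since 553 mod 8 = 1)
  reciprocity: (11/553) -> +(553/11)
  reduce: (3/11)
  reciprocity: (3/11) -> -(11/3)
  reduce: (2/3)
  pull out 2: (2/3) = -1  (since 3 mod 8 = 3)
  (1/3) = 1
Product of signs = 1

1


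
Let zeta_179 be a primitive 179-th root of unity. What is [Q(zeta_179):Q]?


The degree equals Euler's totient phi(179).
179 = 179
phi(179) = 178

178


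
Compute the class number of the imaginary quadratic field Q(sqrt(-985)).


K = Q(sqrt(-985)). d mod 4 = 3, so D = disc(K) = 4d = -3940
h(K) equals the number of primitive reduced positive-definite forms (a, b, c) = a*x^2 + b*x*y + c*y^2 with b^2 - 4ac = D,
where reduced means |b| <= a <= c, with b >= 0 whenever |b| = a or a = c, and primitive means gcd(a, b, c) = 1.
Reduced forces 3a^2 <= |D| = 3940, so 1 <= a <= 36; b must have the parity of D, and c = (b^2 - D)/(4a) must be an integer >= a.
Enumerate a = 1..36, b in [-a, a]:
  a=1: (1, 0, 985)  [1]
  a=2: (2, 2, 493)  [1]
  a=3..4: none
  a=5: (5, 0, 197)  [1]
  a=6: none
  a=7: (7, -6, 142), (7, 6, 142)  [2]
  a=8..9: none
  a=10: (10, 10, 101)  [1]
  a=11: (11, -8, 91), (11, 8, 91)  [2]
  a=12: none
  a=13: (13, -8, 77), (13, 8, 77)  [2]
  a=14: (14, -6, 71), (14, 6, 71)  [2]
  a=15..16: none
  a=17: (17, -2, 58), (17, 2, 58)  [2]
  a=18..21: none
  a=22: (22, -14, 47), (22, 14, 47)  [2]
  a=23: (23, -4, 43), (23, 4, 43)  [2]
  a=24..25: none
  a=26: (26, -18, 41), (26, 18, 41)  [2]
  a=27..28: none
  a=29: (29, -2, 34), (29, 2, 34)  [2]
  a=30: none
  a=31: (31, -20, 35), (31, 20, 35)  [2]
  a=32..36: none
Total reduced forms: 1 + 1 + 1 + 2 + 1 + 2 + 2 + 2 + 2 + 2 + 2 + 2 + 2 + 2 = 24
h = 24

24
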